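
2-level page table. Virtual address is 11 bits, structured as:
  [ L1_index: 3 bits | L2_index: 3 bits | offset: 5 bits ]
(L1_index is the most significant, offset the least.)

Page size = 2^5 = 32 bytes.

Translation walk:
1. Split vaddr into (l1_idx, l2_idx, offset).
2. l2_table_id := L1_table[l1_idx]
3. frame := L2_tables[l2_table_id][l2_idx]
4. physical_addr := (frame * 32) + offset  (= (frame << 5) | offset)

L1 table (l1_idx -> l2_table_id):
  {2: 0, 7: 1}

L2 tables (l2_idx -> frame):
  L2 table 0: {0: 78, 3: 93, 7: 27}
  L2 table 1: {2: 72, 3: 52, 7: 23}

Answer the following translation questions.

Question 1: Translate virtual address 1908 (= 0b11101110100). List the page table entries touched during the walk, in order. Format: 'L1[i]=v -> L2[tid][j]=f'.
vaddr = 1908 = 0b11101110100
Split: l1_idx=7, l2_idx=3, offset=20

Answer: L1[7]=1 -> L2[1][3]=52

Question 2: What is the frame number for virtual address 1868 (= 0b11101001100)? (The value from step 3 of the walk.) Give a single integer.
vaddr = 1868: l1_idx=7, l2_idx=2
L1[7] = 1; L2[1][2] = 72

Answer: 72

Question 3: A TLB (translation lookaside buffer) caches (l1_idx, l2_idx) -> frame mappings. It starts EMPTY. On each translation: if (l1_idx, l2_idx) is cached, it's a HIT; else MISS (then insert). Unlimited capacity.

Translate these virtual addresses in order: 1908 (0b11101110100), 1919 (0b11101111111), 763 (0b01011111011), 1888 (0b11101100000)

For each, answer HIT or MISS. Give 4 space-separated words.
vaddr=1908: (7,3) not in TLB -> MISS, insert
vaddr=1919: (7,3) in TLB -> HIT
vaddr=763: (2,7) not in TLB -> MISS, insert
vaddr=1888: (7,3) in TLB -> HIT

Answer: MISS HIT MISS HIT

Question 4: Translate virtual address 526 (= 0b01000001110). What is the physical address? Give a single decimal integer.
vaddr = 526 = 0b01000001110
Split: l1_idx=2, l2_idx=0, offset=14
L1[2] = 0
L2[0][0] = 78
paddr = 78 * 32 + 14 = 2510

Answer: 2510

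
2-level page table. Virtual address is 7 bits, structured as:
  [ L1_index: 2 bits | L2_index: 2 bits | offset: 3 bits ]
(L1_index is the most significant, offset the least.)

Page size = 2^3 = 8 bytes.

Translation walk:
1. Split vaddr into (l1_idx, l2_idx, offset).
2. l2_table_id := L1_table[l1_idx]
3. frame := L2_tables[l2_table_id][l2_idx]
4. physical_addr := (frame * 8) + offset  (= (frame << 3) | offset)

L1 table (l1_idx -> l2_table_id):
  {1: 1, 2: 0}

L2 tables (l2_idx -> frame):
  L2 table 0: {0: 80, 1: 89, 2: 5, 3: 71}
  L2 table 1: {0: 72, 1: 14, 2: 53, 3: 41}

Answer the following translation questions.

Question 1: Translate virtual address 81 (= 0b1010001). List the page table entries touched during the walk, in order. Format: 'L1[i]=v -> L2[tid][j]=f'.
vaddr = 81 = 0b1010001
Split: l1_idx=2, l2_idx=2, offset=1

Answer: L1[2]=0 -> L2[0][2]=5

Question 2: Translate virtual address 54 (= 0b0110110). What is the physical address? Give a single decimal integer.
vaddr = 54 = 0b0110110
Split: l1_idx=1, l2_idx=2, offset=6
L1[1] = 1
L2[1][2] = 53
paddr = 53 * 8 + 6 = 430

Answer: 430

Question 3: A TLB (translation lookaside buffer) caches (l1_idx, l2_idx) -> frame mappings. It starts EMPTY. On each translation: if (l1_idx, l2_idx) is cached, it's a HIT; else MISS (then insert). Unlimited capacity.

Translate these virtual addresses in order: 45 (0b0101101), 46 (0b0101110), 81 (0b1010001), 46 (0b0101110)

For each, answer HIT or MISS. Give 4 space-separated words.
vaddr=45: (1,1) not in TLB -> MISS, insert
vaddr=46: (1,1) in TLB -> HIT
vaddr=81: (2,2) not in TLB -> MISS, insert
vaddr=46: (1,1) in TLB -> HIT

Answer: MISS HIT MISS HIT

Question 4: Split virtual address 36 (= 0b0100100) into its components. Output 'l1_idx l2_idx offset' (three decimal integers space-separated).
vaddr = 36 = 0b0100100
  top 2 bits -> l1_idx = 1
  next 2 bits -> l2_idx = 0
  bottom 3 bits -> offset = 4

Answer: 1 0 4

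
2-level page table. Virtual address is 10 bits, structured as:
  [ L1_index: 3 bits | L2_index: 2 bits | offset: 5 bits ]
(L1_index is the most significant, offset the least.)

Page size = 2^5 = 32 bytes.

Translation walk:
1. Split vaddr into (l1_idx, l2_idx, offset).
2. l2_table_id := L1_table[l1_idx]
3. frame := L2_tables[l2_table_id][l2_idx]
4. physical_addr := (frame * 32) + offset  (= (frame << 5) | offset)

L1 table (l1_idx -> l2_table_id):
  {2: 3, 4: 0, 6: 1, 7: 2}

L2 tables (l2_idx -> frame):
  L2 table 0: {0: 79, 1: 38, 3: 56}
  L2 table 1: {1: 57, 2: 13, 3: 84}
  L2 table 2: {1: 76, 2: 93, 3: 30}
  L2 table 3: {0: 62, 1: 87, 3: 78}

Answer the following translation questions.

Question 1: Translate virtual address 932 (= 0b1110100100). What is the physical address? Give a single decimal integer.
Answer: 2436

Derivation:
vaddr = 932 = 0b1110100100
Split: l1_idx=7, l2_idx=1, offset=4
L1[7] = 2
L2[2][1] = 76
paddr = 76 * 32 + 4 = 2436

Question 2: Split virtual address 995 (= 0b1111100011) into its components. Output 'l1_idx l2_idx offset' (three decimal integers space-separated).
Answer: 7 3 3

Derivation:
vaddr = 995 = 0b1111100011
  top 3 bits -> l1_idx = 7
  next 2 bits -> l2_idx = 3
  bottom 5 bits -> offset = 3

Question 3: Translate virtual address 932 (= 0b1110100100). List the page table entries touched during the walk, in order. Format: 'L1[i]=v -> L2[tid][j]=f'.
Answer: L1[7]=2 -> L2[2][1]=76

Derivation:
vaddr = 932 = 0b1110100100
Split: l1_idx=7, l2_idx=1, offset=4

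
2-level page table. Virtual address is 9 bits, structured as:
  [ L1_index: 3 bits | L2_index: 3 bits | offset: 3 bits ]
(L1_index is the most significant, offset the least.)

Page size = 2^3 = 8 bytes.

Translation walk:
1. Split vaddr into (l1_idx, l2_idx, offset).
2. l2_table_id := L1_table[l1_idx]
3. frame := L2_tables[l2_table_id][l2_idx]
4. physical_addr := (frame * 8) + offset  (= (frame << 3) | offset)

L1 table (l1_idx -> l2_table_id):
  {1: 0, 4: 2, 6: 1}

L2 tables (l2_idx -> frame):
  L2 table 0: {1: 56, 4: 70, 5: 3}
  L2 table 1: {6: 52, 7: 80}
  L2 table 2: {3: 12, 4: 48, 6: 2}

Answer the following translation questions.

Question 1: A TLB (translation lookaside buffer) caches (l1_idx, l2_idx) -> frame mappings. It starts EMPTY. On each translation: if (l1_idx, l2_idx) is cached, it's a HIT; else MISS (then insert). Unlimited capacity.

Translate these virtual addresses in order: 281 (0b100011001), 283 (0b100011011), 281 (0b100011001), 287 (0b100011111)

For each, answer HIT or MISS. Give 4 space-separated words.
Answer: MISS HIT HIT HIT

Derivation:
vaddr=281: (4,3) not in TLB -> MISS, insert
vaddr=283: (4,3) in TLB -> HIT
vaddr=281: (4,3) in TLB -> HIT
vaddr=287: (4,3) in TLB -> HIT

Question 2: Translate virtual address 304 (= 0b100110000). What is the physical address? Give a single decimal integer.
vaddr = 304 = 0b100110000
Split: l1_idx=4, l2_idx=6, offset=0
L1[4] = 2
L2[2][6] = 2
paddr = 2 * 8 + 0 = 16

Answer: 16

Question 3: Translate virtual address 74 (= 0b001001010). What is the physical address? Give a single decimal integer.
vaddr = 74 = 0b001001010
Split: l1_idx=1, l2_idx=1, offset=2
L1[1] = 0
L2[0][1] = 56
paddr = 56 * 8 + 2 = 450

Answer: 450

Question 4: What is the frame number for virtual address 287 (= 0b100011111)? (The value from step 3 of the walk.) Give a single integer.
Answer: 12

Derivation:
vaddr = 287: l1_idx=4, l2_idx=3
L1[4] = 2; L2[2][3] = 12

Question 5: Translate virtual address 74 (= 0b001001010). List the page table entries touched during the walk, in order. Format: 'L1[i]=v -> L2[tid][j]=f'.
vaddr = 74 = 0b001001010
Split: l1_idx=1, l2_idx=1, offset=2

Answer: L1[1]=0 -> L2[0][1]=56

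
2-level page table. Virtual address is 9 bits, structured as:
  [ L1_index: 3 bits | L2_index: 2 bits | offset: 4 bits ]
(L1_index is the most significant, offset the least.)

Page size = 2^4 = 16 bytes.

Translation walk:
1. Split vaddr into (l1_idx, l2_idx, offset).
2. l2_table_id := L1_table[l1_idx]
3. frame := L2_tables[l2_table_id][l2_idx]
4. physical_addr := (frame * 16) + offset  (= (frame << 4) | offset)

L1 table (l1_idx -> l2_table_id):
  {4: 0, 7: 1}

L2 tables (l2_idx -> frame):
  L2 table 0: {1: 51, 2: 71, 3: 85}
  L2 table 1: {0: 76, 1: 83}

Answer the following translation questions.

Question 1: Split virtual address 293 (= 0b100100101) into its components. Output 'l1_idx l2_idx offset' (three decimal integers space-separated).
Answer: 4 2 5

Derivation:
vaddr = 293 = 0b100100101
  top 3 bits -> l1_idx = 4
  next 2 bits -> l2_idx = 2
  bottom 4 bits -> offset = 5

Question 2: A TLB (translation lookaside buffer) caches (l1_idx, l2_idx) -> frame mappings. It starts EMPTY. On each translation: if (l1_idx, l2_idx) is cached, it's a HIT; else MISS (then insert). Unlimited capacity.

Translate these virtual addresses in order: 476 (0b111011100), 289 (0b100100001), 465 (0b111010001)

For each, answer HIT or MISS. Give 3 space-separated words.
vaddr=476: (7,1) not in TLB -> MISS, insert
vaddr=289: (4,2) not in TLB -> MISS, insert
vaddr=465: (7,1) in TLB -> HIT

Answer: MISS MISS HIT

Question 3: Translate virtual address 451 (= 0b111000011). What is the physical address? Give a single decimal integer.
vaddr = 451 = 0b111000011
Split: l1_idx=7, l2_idx=0, offset=3
L1[7] = 1
L2[1][0] = 76
paddr = 76 * 16 + 3 = 1219

Answer: 1219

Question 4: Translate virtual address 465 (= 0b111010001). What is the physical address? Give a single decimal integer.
vaddr = 465 = 0b111010001
Split: l1_idx=7, l2_idx=1, offset=1
L1[7] = 1
L2[1][1] = 83
paddr = 83 * 16 + 1 = 1329

Answer: 1329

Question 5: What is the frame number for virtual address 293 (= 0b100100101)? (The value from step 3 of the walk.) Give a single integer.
Answer: 71

Derivation:
vaddr = 293: l1_idx=4, l2_idx=2
L1[4] = 0; L2[0][2] = 71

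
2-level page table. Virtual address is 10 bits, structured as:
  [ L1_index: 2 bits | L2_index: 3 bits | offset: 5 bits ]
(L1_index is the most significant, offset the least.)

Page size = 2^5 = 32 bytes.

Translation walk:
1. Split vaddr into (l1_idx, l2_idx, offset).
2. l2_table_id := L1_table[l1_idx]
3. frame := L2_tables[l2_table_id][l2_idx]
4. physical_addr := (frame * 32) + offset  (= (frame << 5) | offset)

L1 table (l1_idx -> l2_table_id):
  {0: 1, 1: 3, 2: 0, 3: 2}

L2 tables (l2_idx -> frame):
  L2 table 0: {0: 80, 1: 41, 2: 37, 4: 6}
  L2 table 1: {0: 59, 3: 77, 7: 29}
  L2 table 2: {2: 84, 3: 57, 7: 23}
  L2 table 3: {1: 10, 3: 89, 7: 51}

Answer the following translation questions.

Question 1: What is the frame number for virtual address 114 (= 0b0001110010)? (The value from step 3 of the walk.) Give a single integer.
Answer: 77

Derivation:
vaddr = 114: l1_idx=0, l2_idx=3
L1[0] = 1; L2[1][3] = 77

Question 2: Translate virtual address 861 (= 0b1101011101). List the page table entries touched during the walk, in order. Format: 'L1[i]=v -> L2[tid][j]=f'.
vaddr = 861 = 0b1101011101
Split: l1_idx=3, l2_idx=2, offset=29

Answer: L1[3]=2 -> L2[2][2]=84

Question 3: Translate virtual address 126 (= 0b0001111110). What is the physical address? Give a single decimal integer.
Answer: 2494

Derivation:
vaddr = 126 = 0b0001111110
Split: l1_idx=0, l2_idx=3, offset=30
L1[0] = 1
L2[1][3] = 77
paddr = 77 * 32 + 30 = 2494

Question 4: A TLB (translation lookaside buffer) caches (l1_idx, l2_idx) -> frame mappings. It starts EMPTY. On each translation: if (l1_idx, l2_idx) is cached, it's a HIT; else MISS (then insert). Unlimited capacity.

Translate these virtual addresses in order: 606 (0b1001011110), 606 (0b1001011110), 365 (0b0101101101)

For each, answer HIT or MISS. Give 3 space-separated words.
Answer: MISS HIT MISS

Derivation:
vaddr=606: (2,2) not in TLB -> MISS, insert
vaddr=606: (2,2) in TLB -> HIT
vaddr=365: (1,3) not in TLB -> MISS, insert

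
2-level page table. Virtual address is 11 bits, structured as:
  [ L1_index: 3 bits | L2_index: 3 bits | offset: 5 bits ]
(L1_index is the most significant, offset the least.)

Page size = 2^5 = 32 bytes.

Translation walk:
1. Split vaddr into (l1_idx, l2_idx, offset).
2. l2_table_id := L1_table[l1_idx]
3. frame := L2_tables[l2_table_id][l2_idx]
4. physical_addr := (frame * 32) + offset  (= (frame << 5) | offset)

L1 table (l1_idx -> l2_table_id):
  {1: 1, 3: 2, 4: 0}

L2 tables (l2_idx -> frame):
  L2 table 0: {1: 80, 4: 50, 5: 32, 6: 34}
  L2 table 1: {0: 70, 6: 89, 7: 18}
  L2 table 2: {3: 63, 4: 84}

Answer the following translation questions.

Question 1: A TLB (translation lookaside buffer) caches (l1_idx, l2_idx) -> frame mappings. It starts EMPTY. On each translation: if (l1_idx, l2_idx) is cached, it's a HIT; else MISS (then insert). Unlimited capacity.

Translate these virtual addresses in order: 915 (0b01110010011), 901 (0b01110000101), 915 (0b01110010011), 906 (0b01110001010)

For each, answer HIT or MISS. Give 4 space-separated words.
Answer: MISS HIT HIT HIT

Derivation:
vaddr=915: (3,4) not in TLB -> MISS, insert
vaddr=901: (3,4) in TLB -> HIT
vaddr=915: (3,4) in TLB -> HIT
vaddr=906: (3,4) in TLB -> HIT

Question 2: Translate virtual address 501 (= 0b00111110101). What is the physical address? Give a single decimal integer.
Answer: 597

Derivation:
vaddr = 501 = 0b00111110101
Split: l1_idx=1, l2_idx=7, offset=21
L1[1] = 1
L2[1][7] = 18
paddr = 18 * 32 + 21 = 597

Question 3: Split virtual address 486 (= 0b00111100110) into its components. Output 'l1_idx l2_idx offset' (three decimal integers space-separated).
Answer: 1 7 6

Derivation:
vaddr = 486 = 0b00111100110
  top 3 bits -> l1_idx = 1
  next 3 bits -> l2_idx = 7
  bottom 5 bits -> offset = 6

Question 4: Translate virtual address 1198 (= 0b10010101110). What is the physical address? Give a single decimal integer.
Answer: 1038

Derivation:
vaddr = 1198 = 0b10010101110
Split: l1_idx=4, l2_idx=5, offset=14
L1[4] = 0
L2[0][5] = 32
paddr = 32 * 32 + 14 = 1038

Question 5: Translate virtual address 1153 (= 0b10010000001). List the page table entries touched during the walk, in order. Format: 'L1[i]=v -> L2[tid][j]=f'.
vaddr = 1153 = 0b10010000001
Split: l1_idx=4, l2_idx=4, offset=1

Answer: L1[4]=0 -> L2[0][4]=50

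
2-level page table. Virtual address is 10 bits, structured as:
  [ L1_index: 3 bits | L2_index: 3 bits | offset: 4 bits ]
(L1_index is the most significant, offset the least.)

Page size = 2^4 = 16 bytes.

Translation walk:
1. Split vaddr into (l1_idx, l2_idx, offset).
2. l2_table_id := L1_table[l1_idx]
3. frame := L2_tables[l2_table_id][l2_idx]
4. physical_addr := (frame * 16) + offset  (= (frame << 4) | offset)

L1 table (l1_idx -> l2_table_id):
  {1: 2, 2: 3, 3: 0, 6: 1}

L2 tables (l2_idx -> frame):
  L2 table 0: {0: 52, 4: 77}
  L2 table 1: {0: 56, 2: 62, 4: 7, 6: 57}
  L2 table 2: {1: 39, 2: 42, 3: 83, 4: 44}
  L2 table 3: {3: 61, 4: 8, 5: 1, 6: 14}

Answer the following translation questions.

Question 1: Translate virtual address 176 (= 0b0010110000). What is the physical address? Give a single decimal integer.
Answer: 1328

Derivation:
vaddr = 176 = 0b0010110000
Split: l1_idx=1, l2_idx=3, offset=0
L1[1] = 2
L2[2][3] = 83
paddr = 83 * 16 + 0 = 1328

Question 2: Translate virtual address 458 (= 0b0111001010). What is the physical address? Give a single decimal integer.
Answer: 1242

Derivation:
vaddr = 458 = 0b0111001010
Split: l1_idx=3, l2_idx=4, offset=10
L1[3] = 0
L2[0][4] = 77
paddr = 77 * 16 + 10 = 1242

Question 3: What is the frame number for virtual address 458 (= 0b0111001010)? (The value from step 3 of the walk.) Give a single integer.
Answer: 77

Derivation:
vaddr = 458: l1_idx=3, l2_idx=4
L1[3] = 0; L2[0][4] = 77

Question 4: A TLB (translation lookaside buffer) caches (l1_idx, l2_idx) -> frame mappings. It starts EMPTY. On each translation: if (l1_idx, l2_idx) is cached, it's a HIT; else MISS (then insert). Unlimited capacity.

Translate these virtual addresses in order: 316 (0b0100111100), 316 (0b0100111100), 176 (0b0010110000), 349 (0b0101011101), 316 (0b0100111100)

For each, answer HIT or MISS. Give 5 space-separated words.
vaddr=316: (2,3) not in TLB -> MISS, insert
vaddr=316: (2,3) in TLB -> HIT
vaddr=176: (1,3) not in TLB -> MISS, insert
vaddr=349: (2,5) not in TLB -> MISS, insert
vaddr=316: (2,3) in TLB -> HIT

Answer: MISS HIT MISS MISS HIT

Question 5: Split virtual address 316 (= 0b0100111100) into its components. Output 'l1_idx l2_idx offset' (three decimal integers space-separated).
Answer: 2 3 12

Derivation:
vaddr = 316 = 0b0100111100
  top 3 bits -> l1_idx = 2
  next 3 bits -> l2_idx = 3
  bottom 4 bits -> offset = 12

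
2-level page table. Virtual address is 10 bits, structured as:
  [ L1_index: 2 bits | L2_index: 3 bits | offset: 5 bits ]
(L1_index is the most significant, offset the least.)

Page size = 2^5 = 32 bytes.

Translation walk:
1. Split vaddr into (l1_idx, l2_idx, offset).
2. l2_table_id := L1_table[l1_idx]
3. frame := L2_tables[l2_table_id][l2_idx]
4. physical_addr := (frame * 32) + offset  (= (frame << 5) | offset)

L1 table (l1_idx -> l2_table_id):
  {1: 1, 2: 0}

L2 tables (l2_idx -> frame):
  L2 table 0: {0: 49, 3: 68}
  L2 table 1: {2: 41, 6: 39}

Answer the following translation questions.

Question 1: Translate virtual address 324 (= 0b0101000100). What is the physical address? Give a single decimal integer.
vaddr = 324 = 0b0101000100
Split: l1_idx=1, l2_idx=2, offset=4
L1[1] = 1
L2[1][2] = 41
paddr = 41 * 32 + 4 = 1316

Answer: 1316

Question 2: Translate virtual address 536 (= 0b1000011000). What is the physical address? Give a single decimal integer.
vaddr = 536 = 0b1000011000
Split: l1_idx=2, l2_idx=0, offset=24
L1[2] = 0
L2[0][0] = 49
paddr = 49 * 32 + 24 = 1592

Answer: 1592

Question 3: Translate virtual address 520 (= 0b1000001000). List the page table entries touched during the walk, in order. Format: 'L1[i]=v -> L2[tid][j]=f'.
Answer: L1[2]=0 -> L2[0][0]=49

Derivation:
vaddr = 520 = 0b1000001000
Split: l1_idx=2, l2_idx=0, offset=8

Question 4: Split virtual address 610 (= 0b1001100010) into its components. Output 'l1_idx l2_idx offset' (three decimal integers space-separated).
Answer: 2 3 2

Derivation:
vaddr = 610 = 0b1001100010
  top 2 bits -> l1_idx = 2
  next 3 bits -> l2_idx = 3
  bottom 5 bits -> offset = 2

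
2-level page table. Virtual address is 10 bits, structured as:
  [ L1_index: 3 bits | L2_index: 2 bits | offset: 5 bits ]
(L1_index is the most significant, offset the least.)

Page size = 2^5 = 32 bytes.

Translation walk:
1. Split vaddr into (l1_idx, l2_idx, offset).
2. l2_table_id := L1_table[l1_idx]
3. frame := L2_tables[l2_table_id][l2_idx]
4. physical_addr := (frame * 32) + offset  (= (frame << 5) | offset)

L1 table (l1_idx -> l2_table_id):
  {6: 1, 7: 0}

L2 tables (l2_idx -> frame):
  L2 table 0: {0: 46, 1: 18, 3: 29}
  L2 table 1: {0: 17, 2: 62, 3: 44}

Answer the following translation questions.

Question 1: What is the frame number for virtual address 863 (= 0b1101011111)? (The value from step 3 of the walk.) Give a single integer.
Answer: 62

Derivation:
vaddr = 863: l1_idx=6, l2_idx=2
L1[6] = 1; L2[1][2] = 62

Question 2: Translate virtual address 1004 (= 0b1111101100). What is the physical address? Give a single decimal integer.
Answer: 940

Derivation:
vaddr = 1004 = 0b1111101100
Split: l1_idx=7, l2_idx=3, offset=12
L1[7] = 0
L2[0][3] = 29
paddr = 29 * 32 + 12 = 940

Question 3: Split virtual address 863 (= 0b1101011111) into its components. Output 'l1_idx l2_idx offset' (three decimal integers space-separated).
vaddr = 863 = 0b1101011111
  top 3 bits -> l1_idx = 6
  next 2 bits -> l2_idx = 2
  bottom 5 bits -> offset = 31

Answer: 6 2 31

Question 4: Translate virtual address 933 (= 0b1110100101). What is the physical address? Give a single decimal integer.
Answer: 581

Derivation:
vaddr = 933 = 0b1110100101
Split: l1_idx=7, l2_idx=1, offset=5
L1[7] = 0
L2[0][1] = 18
paddr = 18 * 32 + 5 = 581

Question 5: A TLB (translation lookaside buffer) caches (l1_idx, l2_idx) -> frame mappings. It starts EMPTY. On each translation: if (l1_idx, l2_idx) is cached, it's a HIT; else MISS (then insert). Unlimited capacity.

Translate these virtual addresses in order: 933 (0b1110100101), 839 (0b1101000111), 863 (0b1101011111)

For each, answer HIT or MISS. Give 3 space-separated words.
Answer: MISS MISS HIT

Derivation:
vaddr=933: (7,1) not in TLB -> MISS, insert
vaddr=839: (6,2) not in TLB -> MISS, insert
vaddr=863: (6,2) in TLB -> HIT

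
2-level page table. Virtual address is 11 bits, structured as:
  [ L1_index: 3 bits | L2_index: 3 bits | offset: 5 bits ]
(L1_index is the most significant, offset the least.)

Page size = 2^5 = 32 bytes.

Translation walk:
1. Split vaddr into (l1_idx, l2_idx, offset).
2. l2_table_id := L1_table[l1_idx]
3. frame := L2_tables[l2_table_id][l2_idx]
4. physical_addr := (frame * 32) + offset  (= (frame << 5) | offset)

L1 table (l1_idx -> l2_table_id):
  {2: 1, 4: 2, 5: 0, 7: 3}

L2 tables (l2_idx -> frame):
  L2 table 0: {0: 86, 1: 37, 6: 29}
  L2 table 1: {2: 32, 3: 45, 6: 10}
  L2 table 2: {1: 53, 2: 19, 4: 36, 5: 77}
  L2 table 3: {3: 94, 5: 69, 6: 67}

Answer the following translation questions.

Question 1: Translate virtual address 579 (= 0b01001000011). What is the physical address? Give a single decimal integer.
Answer: 1027

Derivation:
vaddr = 579 = 0b01001000011
Split: l1_idx=2, l2_idx=2, offset=3
L1[2] = 1
L2[1][2] = 32
paddr = 32 * 32 + 3 = 1027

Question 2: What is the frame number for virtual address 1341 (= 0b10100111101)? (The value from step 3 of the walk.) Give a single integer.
vaddr = 1341: l1_idx=5, l2_idx=1
L1[5] = 0; L2[0][1] = 37

Answer: 37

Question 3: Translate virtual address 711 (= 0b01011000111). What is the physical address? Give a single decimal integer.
Answer: 327

Derivation:
vaddr = 711 = 0b01011000111
Split: l1_idx=2, l2_idx=6, offset=7
L1[2] = 1
L2[1][6] = 10
paddr = 10 * 32 + 7 = 327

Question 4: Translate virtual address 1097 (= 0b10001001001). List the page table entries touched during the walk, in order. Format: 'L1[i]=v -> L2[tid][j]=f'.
Answer: L1[4]=2 -> L2[2][2]=19

Derivation:
vaddr = 1097 = 0b10001001001
Split: l1_idx=4, l2_idx=2, offset=9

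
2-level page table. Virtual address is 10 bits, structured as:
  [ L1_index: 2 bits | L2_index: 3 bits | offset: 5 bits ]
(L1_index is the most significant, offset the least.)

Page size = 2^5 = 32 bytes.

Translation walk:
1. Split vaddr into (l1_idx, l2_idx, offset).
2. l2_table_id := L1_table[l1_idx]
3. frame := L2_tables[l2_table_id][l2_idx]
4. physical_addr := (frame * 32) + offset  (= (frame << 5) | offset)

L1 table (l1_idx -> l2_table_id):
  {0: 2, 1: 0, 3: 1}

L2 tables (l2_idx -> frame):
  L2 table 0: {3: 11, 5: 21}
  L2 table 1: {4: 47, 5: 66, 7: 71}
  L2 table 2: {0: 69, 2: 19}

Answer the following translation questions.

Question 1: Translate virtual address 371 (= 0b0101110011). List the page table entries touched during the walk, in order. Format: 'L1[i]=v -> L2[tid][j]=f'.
Answer: L1[1]=0 -> L2[0][3]=11

Derivation:
vaddr = 371 = 0b0101110011
Split: l1_idx=1, l2_idx=3, offset=19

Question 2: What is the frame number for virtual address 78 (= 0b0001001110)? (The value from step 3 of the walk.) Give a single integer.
vaddr = 78: l1_idx=0, l2_idx=2
L1[0] = 2; L2[2][2] = 19

Answer: 19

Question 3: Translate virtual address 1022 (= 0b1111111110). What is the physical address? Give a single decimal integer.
Answer: 2302

Derivation:
vaddr = 1022 = 0b1111111110
Split: l1_idx=3, l2_idx=7, offset=30
L1[3] = 1
L2[1][7] = 71
paddr = 71 * 32 + 30 = 2302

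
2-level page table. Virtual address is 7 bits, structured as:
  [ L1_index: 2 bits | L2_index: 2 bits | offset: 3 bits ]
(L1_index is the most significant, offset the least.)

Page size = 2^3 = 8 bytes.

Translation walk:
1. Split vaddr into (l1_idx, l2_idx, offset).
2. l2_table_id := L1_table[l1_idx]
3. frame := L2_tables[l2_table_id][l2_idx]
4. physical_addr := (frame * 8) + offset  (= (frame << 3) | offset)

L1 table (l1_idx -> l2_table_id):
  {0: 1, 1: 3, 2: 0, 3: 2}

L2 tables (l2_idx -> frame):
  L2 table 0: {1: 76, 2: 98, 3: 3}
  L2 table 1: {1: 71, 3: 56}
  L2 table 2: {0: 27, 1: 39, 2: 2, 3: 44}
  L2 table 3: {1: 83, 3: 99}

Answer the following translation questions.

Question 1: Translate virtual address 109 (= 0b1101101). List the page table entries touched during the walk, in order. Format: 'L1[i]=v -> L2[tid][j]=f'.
vaddr = 109 = 0b1101101
Split: l1_idx=3, l2_idx=1, offset=5

Answer: L1[3]=2 -> L2[2][1]=39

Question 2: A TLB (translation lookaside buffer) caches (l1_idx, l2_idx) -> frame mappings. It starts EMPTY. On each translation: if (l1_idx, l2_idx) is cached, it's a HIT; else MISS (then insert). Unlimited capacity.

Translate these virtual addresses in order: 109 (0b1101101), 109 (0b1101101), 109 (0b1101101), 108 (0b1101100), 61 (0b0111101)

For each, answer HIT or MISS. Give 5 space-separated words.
vaddr=109: (3,1) not in TLB -> MISS, insert
vaddr=109: (3,1) in TLB -> HIT
vaddr=109: (3,1) in TLB -> HIT
vaddr=108: (3,1) in TLB -> HIT
vaddr=61: (1,3) not in TLB -> MISS, insert

Answer: MISS HIT HIT HIT MISS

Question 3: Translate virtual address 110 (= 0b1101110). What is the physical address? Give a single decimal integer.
vaddr = 110 = 0b1101110
Split: l1_idx=3, l2_idx=1, offset=6
L1[3] = 2
L2[2][1] = 39
paddr = 39 * 8 + 6 = 318

Answer: 318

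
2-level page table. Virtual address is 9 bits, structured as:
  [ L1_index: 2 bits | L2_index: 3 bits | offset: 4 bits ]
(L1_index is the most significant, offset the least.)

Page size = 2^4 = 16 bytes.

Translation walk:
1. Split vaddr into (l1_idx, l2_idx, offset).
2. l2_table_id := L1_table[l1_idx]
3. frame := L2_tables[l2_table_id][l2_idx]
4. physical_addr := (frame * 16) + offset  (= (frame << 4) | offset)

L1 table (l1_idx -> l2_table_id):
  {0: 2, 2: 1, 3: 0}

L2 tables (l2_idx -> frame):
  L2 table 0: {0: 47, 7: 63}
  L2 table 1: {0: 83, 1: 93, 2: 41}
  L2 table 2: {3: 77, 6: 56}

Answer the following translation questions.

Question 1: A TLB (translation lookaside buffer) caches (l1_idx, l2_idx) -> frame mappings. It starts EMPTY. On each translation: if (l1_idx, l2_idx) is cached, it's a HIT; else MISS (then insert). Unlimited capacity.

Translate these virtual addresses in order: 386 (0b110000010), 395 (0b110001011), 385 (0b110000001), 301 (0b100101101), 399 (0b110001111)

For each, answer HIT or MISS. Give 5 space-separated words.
Answer: MISS HIT HIT MISS HIT

Derivation:
vaddr=386: (3,0) not in TLB -> MISS, insert
vaddr=395: (3,0) in TLB -> HIT
vaddr=385: (3,0) in TLB -> HIT
vaddr=301: (2,2) not in TLB -> MISS, insert
vaddr=399: (3,0) in TLB -> HIT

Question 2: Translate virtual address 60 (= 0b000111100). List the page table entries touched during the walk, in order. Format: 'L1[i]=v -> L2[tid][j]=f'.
Answer: L1[0]=2 -> L2[2][3]=77

Derivation:
vaddr = 60 = 0b000111100
Split: l1_idx=0, l2_idx=3, offset=12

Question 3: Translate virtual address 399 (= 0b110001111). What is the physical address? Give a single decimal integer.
Answer: 767

Derivation:
vaddr = 399 = 0b110001111
Split: l1_idx=3, l2_idx=0, offset=15
L1[3] = 0
L2[0][0] = 47
paddr = 47 * 16 + 15 = 767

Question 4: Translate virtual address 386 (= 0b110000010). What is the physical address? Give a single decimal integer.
vaddr = 386 = 0b110000010
Split: l1_idx=3, l2_idx=0, offset=2
L1[3] = 0
L2[0][0] = 47
paddr = 47 * 16 + 2 = 754

Answer: 754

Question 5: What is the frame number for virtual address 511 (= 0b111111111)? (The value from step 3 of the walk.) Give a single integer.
Answer: 63

Derivation:
vaddr = 511: l1_idx=3, l2_idx=7
L1[3] = 0; L2[0][7] = 63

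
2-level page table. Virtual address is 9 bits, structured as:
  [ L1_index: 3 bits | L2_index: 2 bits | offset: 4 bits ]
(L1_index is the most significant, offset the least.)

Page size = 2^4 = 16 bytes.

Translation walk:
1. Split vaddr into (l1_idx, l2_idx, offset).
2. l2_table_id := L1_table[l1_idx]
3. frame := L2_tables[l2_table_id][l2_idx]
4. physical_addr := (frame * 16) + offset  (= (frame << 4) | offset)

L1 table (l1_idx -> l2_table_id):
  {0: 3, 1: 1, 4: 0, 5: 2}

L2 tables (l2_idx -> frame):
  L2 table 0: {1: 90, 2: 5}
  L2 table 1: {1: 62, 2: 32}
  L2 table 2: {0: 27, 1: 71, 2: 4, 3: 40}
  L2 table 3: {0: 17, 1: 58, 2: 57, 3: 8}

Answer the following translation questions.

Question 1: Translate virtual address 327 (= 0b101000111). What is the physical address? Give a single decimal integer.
vaddr = 327 = 0b101000111
Split: l1_idx=5, l2_idx=0, offset=7
L1[5] = 2
L2[2][0] = 27
paddr = 27 * 16 + 7 = 439

Answer: 439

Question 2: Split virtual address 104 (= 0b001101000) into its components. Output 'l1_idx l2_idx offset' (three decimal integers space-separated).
vaddr = 104 = 0b001101000
  top 3 bits -> l1_idx = 1
  next 2 bits -> l2_idx = 2
  bottom 4 bits -> offset = 8

Answer: 1 2 8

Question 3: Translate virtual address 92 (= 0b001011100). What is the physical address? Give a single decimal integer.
vaddr = 92 = 0b001011100
Split: l1_idx=1, l2_idx=1, offset=12
L1[1] = 1
L2[1][1] = 62
paddr = 62 * 16 + 12 = 1004

Answer: 1004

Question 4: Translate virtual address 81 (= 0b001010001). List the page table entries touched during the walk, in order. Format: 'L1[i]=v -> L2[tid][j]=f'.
vaddr = 81 = 0b001010001
Split: l1_idx=1, l2_idx=1, offset=1

Answer: L1[1]=1 -> L2[1][1]=62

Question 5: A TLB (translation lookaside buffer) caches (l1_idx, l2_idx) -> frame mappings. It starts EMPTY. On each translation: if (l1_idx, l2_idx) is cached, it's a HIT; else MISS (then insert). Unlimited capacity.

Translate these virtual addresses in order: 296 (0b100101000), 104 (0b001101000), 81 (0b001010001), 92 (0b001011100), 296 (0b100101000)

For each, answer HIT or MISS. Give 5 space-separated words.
vaddr=296: (4,2) not in TLB -> MISS, insert
vaddr=104: (1,2) not in TLB -> MISS, insert
vaddr=81: (1,1) not in TLB -> MISS, insert
vaddr=92: (1,1) in TLB -> HIT
vaddr=296: (4,2) in TLB -> HIT

Answer: MISS MISS MISS HIT HIT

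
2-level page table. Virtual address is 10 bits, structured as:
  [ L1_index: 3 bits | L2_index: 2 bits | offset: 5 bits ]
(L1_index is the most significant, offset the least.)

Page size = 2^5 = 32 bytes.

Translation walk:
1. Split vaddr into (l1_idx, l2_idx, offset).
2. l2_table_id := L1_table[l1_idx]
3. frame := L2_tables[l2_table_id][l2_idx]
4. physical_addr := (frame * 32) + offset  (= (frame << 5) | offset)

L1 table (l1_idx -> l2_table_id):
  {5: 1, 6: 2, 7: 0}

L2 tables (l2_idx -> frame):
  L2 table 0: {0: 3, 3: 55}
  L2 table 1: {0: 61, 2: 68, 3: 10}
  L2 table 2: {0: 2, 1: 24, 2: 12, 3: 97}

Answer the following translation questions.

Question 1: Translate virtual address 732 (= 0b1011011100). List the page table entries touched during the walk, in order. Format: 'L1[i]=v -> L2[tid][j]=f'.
Answer: L1[5]=1 -> L2[1][2]=68

Derivation:
vaddr = 732 = 0b1011011100
Split: l1_idx=5, l2_idx=2, offset=28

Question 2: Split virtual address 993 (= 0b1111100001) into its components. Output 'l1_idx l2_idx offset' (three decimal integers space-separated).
vaddr = 993 = 0b1111100001
  top 3 bits -> l1_idx = 7
  next 2 bits -> l2_idx = 3
  bottom 5 bits -> offset = 1

Answer: 7 3 1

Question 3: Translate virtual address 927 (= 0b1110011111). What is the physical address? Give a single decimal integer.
Answer: 127

Derivation:
vaddr = 927 = 0b1110011111
Split: l1_idx=7, l2_idx=0, offset=31
L1[7] = 0
L2[0][0] = 3
paddr = 3 * 32 + 31 = 127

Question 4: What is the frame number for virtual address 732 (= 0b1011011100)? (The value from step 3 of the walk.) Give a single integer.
vaddr = 732: l1_idx=5, l2_idx=2
L1[5] = 1; L2[1][2] = 68

Answer: 68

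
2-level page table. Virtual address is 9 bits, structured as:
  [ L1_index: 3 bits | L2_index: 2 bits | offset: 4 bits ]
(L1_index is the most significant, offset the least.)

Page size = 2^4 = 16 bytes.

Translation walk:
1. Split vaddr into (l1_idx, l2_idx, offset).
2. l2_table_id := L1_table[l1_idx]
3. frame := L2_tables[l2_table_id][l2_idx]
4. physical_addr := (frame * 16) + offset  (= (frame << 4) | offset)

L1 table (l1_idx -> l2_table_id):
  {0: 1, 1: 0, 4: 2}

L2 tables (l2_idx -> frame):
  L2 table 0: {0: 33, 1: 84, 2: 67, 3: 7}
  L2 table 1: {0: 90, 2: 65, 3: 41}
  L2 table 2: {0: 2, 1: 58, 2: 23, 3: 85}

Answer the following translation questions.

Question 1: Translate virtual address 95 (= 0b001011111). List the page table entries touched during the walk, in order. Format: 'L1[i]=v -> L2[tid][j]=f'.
vaddr = 95 = 0b001011111
Split: l1_idx=1, l2_idx=1, offset=15

Answer: L1[1]=0 -> L2[0][1]=84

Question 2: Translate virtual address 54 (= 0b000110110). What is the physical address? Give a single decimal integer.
Answer: 662

Derivation:
vaddr = 54 = 0b000110110
Split: l1_idx=0, l2_idx=3, offset=6
L1[0] = 1
L2[1][3] = 41
paddr = 41 * 16 + 6 = 662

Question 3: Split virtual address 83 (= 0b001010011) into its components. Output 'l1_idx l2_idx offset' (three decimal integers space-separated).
vaddr = 83 = 0b001010011
  top 3 bits -> l1_idx = 1
  next 2 bits -> l2_idx = 1
  bottom 4 bits -> offset = 3

Answer: 1 1 3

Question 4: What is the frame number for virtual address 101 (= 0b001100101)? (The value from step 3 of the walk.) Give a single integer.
Answer: 67

Derivation:
vaddr = 101: l1_idx=1, l2_idx=2
L1[1] = 0; L2[0][2] = 67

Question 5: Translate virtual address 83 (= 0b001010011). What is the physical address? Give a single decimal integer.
vaddr = 83 = 0b001010011
Split: l1_idx=1, l2_idx=1, offset=3
L1[1] = 0
L2[0][1] = 84
paddr = 84 * 16 + 3 = 1347

Answer: 1347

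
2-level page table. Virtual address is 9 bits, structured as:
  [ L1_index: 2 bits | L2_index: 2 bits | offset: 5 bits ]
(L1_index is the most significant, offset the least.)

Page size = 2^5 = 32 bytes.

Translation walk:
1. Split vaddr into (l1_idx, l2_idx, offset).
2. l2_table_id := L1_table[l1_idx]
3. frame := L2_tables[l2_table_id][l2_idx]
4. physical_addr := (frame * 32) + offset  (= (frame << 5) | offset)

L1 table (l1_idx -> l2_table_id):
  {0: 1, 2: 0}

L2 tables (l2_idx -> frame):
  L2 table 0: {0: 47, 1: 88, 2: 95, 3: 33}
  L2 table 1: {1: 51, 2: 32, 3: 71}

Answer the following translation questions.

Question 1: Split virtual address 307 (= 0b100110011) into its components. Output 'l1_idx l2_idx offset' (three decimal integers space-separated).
vaddr = 307 = 0b100110011
  top 2 bits -> l1_idx = 2
  next 2 bits -> l2_idx = 1
  bottom 5 bits -> offset = 19

Answer: 2 1 19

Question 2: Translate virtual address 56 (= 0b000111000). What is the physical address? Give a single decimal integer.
vaddr = 56 = 0b000111000
Split: l1_idx=0, l2_idx=1, offset=24
L1[0] = 1
L2[1][1] = 51
paddr = 51 * 32 + 24 = 1656

Answer: 1656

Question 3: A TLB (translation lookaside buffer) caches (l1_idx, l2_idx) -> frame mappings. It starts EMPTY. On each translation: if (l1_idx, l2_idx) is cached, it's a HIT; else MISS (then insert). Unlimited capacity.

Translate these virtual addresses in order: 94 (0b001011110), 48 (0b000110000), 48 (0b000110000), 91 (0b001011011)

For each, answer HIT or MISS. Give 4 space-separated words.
Answer: MISS MISS HIT HIT

Derivation:
vaddr=94: (0,2) not in TLB -> MISS, insert
vaddr=48: (0,1) not in TLB -> MISS, insert
vaddr=48: (0,1) in TLB -> HIT
vaddr=91: (0,2) in TLB -> HIT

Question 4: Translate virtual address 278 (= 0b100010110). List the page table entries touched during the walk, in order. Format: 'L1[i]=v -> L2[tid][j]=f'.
vaddr = 278 = 0b100010110
Split: l1_idx=2, l2_idx=0, offset=22

Answer: L1[2]=0 -> L2[0][0]=47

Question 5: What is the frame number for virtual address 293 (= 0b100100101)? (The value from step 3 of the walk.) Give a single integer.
vaddr = 293: l1_idx=2, l2_idx=1
L1[2] = 0; L2[0][1] = 88

Answer: 88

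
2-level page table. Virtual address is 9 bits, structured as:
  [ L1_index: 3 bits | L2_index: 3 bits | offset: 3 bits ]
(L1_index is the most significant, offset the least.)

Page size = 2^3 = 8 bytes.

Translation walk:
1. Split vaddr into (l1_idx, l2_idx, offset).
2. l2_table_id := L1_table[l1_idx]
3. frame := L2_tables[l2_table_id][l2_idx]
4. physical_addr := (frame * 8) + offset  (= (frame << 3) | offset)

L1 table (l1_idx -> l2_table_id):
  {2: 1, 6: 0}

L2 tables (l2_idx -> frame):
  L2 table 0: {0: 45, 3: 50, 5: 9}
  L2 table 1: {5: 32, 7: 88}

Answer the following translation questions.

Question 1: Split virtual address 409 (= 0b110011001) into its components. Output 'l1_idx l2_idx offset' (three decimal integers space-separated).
vaddr = 409 = 0b110011001
  top 3 bits -> l1_idx = 6
  next 3 bits -> l2_idx = 3
  bottom 3 bits -> offset = 1

Answer: 6 3 1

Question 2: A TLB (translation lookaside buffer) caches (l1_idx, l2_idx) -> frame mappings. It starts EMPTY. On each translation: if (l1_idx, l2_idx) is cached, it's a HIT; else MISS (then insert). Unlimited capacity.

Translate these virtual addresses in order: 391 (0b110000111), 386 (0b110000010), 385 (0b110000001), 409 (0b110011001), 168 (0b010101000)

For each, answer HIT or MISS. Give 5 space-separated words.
Answer: MISS HIT HIT MISS MISS

Derivation:
vaddr=391: (6,0) not in TLB -> MISS, insert
vaddr=386: (6,0) in TLB -> HIT
vaddr=385: (6,0) in TLB -> HIT
vaddr=409: (6,3) not in TLB -> MISS, insert
vaddr=168: (2,5) not in TLB -> MISS, insert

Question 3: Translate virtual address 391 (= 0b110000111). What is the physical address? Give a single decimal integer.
vaddr = 391 = 0b110000111
Split: l1_idx=6, l2_idx=0, offset=7
L1[6] = 0
L2[0][0] = 45
paddr = 45 * 8 + 7 = 367

Answer: 367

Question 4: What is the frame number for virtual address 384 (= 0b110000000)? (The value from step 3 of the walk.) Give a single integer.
Answer: 45

Derivation:
vaddr = 384: l1_idx=6, l2_idx=0
L1[6] = 0; L2[0][0] = 45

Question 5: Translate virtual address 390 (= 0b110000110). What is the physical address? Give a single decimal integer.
vaddr = 390 = 0b110000110
Split: l1_idx=6, l2_idx=0, offset=6
L1[6] = 0
L2[0][0] = 45
paddr = 45 * 8 + 6 = 366

Answer: 366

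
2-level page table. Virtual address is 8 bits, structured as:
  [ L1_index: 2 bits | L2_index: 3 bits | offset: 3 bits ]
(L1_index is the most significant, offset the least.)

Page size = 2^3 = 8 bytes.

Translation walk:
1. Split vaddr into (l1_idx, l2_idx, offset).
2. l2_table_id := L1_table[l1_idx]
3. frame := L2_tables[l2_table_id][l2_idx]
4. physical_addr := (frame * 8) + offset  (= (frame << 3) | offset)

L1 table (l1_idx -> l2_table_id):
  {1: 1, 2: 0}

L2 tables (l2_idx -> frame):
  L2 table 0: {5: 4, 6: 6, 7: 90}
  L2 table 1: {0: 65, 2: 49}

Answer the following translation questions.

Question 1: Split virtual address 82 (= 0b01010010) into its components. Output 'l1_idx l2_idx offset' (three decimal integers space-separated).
vaddr = 82 = 0b01010010
  top 2 bits -> l1_idx = 1
  next 3 bits -> l2_idx = 2
  bottom 3 bits -> offset = 2

Answer: 1 2 2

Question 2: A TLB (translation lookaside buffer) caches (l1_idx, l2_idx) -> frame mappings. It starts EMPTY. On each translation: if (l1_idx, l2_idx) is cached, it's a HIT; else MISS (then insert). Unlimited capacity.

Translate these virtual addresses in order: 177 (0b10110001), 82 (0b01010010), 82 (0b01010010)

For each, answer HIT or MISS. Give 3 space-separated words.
vaddr=177: (2,6) not in TLB -> MISS, insert
vaddr=82: (1,2) not in TLB -> MISS, insert
vaddr=82: (1,2) in TLB -> HIT

Answer: MISS MISS HIT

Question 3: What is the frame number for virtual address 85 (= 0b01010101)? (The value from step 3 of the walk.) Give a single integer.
Answer: 49

Derivation:
vaddr = 85: l1_idx=1, l2_idx=2
L1[1] = 1; L2[1][2] = 49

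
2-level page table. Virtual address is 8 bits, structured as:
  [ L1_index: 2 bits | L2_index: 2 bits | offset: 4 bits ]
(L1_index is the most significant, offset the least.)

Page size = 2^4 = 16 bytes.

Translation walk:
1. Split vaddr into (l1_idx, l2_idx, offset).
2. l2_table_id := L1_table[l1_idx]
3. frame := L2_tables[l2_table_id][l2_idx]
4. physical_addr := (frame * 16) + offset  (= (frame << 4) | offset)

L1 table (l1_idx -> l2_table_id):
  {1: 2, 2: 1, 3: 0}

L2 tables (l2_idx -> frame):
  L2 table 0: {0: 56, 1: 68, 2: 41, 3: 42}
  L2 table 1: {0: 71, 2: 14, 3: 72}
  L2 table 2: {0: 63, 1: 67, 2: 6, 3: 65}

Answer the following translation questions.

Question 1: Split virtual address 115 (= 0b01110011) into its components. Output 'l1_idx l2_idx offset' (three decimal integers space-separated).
Answer: 1 3 3

Derivation:
vaddr = 115 = 0b01110011
  top 2 bits -> l1_idx = 1
  next 2 bits -> l2_idx = 3
  bottom 4 bits -> offset = 3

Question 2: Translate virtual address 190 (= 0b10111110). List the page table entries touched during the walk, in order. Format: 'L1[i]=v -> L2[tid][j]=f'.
vaddr = 190 = 0b10111110
Split: l1_idx=2, l2_idx=3, offset=14

Answer: L1[2]=1 -> L2[1][3]=72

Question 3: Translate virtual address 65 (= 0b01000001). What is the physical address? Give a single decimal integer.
Answer: 1009

Derivation:
vaddr = 65 = 0b01000001
Split: l1_idx=1, l2_idx=0, offset=1
L1[1] = 2
L2[2][0] = 63
paddr = 63 * 16 + 1 = 1009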